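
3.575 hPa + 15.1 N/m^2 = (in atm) 0.003677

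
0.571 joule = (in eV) 3.564e+18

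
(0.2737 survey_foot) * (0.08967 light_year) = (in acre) 1.749e+10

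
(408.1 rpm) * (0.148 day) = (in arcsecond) 1.127e+11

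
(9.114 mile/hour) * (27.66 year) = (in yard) 3.887e+09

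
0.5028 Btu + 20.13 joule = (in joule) 550.6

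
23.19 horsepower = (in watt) 1.729e+04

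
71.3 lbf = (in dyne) 3.172e+07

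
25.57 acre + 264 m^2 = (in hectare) 10.37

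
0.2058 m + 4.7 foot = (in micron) 1.638e+06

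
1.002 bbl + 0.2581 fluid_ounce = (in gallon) 42.09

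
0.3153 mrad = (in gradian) 0.02007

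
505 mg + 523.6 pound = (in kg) 237.5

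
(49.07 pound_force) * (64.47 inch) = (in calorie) 85.43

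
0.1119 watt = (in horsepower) 0.0001501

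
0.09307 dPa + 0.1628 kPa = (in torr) 1.221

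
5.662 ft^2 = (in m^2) 0.526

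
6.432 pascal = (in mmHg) 0.04824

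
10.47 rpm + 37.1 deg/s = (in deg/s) 99.92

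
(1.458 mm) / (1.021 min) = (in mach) 6.99e-08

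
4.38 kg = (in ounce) 154.5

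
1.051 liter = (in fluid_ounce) 35.54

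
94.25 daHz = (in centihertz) 9.425e+04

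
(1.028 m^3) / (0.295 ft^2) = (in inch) 1477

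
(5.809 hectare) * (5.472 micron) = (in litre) 317.9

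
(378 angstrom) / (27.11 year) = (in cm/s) 4.421e-15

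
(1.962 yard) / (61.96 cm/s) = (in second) 2.896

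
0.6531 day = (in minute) 940.5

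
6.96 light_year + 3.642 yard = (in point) 1.867e+20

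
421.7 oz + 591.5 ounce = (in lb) 63.32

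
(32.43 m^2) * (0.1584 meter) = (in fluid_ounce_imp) 1.808e+05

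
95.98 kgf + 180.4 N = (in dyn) 1.122e+08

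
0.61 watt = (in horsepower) 0.000818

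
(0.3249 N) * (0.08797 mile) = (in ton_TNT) 1.099e-08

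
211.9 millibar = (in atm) 0.2091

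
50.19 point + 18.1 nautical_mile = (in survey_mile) 20.83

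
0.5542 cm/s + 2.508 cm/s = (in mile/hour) 0.0685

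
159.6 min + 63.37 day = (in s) 5.485e+06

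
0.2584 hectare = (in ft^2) 2.781e+04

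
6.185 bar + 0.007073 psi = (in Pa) 6.185e+05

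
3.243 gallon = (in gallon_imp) 2.7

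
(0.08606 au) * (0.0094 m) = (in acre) 2.99e+04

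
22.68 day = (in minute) 3.266e+04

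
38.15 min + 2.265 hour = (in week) 0.01727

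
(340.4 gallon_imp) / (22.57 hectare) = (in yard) 7.498e-06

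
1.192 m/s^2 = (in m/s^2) 1.192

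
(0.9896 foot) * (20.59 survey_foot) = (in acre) 0.0004678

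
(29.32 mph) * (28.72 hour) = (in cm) 1.355e+08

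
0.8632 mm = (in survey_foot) 0.002832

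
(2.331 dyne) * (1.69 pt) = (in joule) 1.39e-08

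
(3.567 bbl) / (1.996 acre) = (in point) 0.199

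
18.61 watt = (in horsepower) 0.02496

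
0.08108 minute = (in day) 5.631e-05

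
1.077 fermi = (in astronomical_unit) 7.199e-27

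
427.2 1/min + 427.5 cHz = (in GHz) 1.139e-08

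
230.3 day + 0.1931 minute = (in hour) 5527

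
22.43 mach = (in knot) 1.485e+04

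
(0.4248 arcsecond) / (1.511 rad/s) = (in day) 1.578e-11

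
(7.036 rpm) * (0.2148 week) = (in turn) 1.523e+04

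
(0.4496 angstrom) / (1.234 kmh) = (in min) 2.186e-12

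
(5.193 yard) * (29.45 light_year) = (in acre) 3.269e+14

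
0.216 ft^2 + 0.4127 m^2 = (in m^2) 0.4328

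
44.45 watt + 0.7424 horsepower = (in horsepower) 0.802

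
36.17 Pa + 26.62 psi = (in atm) 1.812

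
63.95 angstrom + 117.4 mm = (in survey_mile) 7.295e-05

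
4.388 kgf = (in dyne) 4.303e+06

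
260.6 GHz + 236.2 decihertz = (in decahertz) 2.606e+10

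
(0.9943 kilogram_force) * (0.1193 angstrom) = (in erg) 0.001163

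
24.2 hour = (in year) 0.002763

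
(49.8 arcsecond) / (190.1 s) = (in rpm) 1.213e-05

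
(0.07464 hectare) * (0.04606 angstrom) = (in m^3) 3.438e-09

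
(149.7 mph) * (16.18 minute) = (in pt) 1.842e+08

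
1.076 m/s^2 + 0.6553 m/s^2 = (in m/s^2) 1.731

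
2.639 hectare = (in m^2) 2.639e+04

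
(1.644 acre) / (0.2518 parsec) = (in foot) 2.809e-12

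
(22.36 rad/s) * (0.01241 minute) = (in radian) 16.65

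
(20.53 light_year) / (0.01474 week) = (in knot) 4.235e+13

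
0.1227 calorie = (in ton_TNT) 1.227e-10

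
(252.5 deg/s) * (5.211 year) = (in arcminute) 2.49e+12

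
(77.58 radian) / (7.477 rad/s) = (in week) 1.716e-05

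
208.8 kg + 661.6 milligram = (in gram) 2.088e+05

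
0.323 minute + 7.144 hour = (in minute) 429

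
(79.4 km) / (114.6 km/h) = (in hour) 0.6928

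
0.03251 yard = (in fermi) 2.973e+13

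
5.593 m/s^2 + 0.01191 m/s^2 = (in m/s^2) 5.605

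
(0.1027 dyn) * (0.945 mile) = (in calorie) 0.0003733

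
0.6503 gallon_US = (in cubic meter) 0.002462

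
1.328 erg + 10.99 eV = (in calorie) 3.174e-08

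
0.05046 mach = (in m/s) 17.18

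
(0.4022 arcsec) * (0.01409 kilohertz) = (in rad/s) 2.747e-05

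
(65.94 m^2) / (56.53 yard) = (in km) 0.001276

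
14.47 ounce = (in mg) 4.102e+05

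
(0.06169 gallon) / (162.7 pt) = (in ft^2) 0.04379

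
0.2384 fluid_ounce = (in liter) 0.00705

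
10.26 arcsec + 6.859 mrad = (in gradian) 0.4398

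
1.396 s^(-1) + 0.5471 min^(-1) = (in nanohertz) 1.405e+09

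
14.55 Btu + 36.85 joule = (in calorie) 3678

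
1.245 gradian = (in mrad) 19.56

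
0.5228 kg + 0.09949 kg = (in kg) 0.6223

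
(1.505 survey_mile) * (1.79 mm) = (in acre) 0.001071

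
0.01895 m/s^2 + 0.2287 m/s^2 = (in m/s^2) 0.2476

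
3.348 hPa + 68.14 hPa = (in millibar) 71.49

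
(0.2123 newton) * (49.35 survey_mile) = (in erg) 1.686e+11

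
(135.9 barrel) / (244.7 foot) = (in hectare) 2.897e-05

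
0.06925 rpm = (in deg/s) 0.4155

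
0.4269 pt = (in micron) 150.6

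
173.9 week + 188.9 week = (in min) 3.657e+06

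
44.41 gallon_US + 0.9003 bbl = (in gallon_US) 82.22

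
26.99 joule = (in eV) 1.685e+20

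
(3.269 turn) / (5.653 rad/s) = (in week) 6.008e-06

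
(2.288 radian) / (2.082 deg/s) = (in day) 0.0007288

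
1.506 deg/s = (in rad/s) 0.02628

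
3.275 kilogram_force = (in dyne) 3.212e+06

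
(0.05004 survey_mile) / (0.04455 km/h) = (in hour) 1.808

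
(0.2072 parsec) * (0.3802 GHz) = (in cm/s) 2.431e+26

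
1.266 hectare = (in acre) 3.128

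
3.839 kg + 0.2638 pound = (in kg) 3.959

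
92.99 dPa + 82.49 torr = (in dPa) 1.101e+05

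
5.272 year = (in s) 1.663e+08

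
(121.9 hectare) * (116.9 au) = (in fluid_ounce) 7.208e+23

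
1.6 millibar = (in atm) 0.001579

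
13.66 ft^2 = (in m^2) 1.269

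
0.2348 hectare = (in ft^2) 2.527e+04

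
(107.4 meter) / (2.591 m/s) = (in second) 41.45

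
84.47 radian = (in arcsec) 1.742e+07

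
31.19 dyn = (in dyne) 31.19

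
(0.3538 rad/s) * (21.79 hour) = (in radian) 2.775e+04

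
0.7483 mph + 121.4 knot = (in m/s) 62.79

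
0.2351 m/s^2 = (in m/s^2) 0.2351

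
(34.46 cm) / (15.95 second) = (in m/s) 0.02161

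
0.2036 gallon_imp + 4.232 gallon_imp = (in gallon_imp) 4.436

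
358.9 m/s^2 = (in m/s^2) 358.9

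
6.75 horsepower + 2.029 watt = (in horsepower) 6.753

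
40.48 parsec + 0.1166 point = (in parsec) 40.48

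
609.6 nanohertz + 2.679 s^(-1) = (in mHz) 2679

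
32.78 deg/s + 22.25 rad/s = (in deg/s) 1308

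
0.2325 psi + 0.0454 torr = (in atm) 0.01588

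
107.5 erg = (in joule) 1.075e-05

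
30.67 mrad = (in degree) 1.757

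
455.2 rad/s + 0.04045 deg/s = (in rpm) 4347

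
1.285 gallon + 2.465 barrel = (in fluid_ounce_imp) 1.396e+04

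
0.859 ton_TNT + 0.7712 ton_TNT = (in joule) 6.821e+09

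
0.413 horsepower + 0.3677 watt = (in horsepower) 0.4135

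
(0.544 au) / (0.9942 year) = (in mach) 7.623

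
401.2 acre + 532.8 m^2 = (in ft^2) 1.748e+07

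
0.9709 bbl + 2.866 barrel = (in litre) 610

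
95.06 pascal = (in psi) 0.01379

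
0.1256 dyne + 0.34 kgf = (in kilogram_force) 0.34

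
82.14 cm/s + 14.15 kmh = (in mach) 0.01396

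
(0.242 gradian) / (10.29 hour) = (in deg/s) 5.879e-06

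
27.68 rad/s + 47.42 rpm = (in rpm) 311.7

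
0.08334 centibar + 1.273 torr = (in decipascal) 2531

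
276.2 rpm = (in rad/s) 28.92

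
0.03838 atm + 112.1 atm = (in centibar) 1.136e+04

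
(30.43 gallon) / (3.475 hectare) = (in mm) 0.003315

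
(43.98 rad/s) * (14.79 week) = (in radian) 3.934e+08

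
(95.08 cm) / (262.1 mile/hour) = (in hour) 2.254e-06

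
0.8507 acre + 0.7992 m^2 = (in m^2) 3443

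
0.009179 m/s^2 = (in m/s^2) 0.009179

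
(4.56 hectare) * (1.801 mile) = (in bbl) 8.313e+08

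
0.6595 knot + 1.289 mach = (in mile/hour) 982.6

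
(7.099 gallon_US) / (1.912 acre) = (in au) 2.322e-17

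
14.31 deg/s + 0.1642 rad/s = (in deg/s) 23.72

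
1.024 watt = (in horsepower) 0.001373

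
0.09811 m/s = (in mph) 0.2195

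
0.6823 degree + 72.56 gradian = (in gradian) 73.32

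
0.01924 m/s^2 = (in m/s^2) 0.01924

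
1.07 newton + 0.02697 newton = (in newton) 1.097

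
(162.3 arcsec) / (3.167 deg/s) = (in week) 2.354e-08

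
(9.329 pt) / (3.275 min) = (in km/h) 6.029e-05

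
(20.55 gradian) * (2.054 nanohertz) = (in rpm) 6.331e-09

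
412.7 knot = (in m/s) 212.3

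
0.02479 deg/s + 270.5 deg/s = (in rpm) 45.09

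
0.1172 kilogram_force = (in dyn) 1.149e+05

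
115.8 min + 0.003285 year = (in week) 0.1828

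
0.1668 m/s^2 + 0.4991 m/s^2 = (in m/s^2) 0.6659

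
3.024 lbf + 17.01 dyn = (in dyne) 1.345e+06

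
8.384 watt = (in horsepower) 0.01124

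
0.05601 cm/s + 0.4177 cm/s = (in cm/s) 0.4737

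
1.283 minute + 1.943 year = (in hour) 1.702e+04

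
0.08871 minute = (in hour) 0.001478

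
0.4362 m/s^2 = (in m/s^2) 0.4362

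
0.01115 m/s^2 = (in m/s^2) 0.01115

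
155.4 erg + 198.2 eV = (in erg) 155.4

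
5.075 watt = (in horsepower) 0.006806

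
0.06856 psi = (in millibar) 4.727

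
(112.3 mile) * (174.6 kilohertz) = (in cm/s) 3.156e+12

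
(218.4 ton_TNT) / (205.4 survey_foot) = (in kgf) 1.488e+09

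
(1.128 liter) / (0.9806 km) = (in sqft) 1.238e-05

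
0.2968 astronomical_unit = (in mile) 2.759e+07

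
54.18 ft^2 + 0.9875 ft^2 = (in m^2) 5.125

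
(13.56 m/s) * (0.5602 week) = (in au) 3.071e-05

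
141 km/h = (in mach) 0.115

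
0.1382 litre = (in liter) 0.1382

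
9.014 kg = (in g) 9014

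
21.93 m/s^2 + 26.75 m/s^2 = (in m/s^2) 48.68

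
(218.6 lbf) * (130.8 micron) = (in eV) 7.938e+17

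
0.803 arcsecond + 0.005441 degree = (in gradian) 0.006293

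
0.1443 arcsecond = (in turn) 1.113e-07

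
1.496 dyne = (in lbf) 3.363e-06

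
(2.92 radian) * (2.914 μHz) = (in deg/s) 0.0004875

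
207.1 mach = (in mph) 1.577e+05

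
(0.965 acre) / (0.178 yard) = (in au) 1.604e-07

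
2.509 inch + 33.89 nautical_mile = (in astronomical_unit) 4.196e-07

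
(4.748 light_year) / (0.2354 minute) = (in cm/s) 3.18e+17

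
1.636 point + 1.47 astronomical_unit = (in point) 6.234e+14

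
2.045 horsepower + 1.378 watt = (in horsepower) 2.047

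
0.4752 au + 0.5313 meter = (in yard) 7.774e+10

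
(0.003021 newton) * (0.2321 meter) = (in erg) 7012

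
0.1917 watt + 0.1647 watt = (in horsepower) 0.0004779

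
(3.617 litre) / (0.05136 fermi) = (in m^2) 7.042e+13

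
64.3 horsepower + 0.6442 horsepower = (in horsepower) 64.94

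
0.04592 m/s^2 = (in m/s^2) 0.04592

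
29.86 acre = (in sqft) 1.301e+06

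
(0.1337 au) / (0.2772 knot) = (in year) 4448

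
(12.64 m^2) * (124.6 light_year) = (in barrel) 9.372e+19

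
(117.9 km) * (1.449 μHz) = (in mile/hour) 0.3822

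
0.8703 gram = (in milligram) 870.3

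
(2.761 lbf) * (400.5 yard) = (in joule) 4498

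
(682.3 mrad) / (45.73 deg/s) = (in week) 1.413e-06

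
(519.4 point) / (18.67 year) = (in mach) 9.14e-13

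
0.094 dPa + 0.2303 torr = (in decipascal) 307.1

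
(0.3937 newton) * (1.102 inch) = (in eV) 6.878e+16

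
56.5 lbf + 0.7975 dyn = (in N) 251.3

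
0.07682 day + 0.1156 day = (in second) 1.663e+04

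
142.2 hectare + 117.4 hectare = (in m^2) 2.596e+06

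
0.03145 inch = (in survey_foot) 0.002621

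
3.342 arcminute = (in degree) 0.0557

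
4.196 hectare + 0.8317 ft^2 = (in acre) 10.37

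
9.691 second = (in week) 1.602e-05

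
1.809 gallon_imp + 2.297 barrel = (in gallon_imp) 82.14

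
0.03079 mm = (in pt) 0.08728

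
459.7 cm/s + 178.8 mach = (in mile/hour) 1.362e+05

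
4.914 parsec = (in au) 1.014e+06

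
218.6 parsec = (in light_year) 713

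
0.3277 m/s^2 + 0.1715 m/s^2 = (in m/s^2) 0.4992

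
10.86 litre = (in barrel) 0.06831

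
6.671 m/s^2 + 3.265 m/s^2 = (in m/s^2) 9.936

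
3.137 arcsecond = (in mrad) 0.01521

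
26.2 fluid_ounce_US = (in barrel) 0.004874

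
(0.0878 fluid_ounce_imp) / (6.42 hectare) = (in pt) 1.101e-07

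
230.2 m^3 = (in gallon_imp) 5.064e+04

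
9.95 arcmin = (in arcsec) 597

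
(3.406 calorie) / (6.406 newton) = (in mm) 2225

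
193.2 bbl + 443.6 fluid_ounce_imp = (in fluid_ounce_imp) 1.082e+06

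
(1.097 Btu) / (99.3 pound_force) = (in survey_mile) 0.001628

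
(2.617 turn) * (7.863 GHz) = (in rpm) 1.235e+12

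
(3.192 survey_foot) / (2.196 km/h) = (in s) 1.595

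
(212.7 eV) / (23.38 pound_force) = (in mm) 3.277e-16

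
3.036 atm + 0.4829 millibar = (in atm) 3.036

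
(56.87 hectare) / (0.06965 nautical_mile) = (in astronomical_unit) 2.947e-08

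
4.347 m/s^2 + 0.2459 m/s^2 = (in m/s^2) 4.593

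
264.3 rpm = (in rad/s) 27.68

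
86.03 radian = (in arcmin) 2.957e+05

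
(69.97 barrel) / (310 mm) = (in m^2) 35.88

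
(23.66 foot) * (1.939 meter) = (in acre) 0.003455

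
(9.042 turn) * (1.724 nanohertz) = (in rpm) 9.353e-07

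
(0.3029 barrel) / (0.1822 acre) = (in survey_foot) 0.0002143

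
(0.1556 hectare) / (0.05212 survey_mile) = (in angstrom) 1.855e+11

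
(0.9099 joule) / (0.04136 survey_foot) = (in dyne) 7.218e+06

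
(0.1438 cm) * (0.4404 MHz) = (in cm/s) 6.333e+04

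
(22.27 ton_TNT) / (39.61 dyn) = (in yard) 2.573e+14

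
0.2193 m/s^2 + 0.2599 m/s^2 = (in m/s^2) 0.4792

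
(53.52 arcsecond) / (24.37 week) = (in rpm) 1.681e-10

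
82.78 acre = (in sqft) 3.606e+06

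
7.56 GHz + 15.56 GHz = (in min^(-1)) 1.387e+12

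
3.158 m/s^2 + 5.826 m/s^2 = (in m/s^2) 8.984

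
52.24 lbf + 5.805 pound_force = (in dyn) 2.582e+07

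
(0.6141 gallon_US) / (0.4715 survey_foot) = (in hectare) 1.618e-06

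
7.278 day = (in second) 6.288e+05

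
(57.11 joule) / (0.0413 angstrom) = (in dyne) 1.383e+18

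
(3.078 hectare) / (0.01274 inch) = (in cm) 9.512e+09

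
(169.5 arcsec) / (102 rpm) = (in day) 8.904e-10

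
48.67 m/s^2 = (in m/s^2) 48.67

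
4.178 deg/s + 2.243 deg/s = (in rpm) 1.07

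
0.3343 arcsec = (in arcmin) 0.005572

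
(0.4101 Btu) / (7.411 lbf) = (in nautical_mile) 0.007087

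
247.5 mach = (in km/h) 3.034e+05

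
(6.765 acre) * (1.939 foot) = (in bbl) 1.018e+05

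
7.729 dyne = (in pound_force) 1.738e-05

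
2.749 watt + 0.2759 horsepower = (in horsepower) 0.2796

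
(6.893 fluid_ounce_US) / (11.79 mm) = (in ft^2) 0.1861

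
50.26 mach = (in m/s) 1.711e+04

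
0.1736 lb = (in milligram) 7.874e+04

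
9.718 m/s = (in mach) 0.02854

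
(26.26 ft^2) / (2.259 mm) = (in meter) 1080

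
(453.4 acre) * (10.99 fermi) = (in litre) 2.016e-05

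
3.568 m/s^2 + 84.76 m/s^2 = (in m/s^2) 88.33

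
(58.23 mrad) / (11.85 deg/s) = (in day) 3.259e-06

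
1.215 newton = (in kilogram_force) 0.1239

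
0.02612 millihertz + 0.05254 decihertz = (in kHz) 5.28e-06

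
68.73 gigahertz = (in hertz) 6.873e+10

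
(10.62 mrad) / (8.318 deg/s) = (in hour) 2.032e-05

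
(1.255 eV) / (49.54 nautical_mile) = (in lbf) 4.927e-25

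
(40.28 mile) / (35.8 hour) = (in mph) 1.125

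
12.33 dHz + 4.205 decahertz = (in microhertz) 4.328e+07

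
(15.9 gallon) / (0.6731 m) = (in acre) 2.21e-05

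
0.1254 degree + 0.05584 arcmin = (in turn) 0.0003509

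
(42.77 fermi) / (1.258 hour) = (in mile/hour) 2.113e-17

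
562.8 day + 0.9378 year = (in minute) 1.303e+06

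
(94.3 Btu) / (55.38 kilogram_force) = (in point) 5.193e+05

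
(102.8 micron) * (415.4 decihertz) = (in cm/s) 0.427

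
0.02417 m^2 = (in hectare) 2.417e-06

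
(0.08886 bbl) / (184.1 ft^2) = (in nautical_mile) 4.46e-07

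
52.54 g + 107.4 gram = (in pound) 0.3526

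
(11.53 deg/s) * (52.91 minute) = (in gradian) 4.067e+04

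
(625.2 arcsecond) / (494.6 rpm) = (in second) 5.852e-05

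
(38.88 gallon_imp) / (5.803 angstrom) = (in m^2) 3.046e+08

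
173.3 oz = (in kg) 4.913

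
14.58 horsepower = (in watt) 1.087e+04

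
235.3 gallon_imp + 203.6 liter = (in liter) 1273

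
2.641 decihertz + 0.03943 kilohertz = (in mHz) 3.969e+04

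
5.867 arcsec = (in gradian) 0.001811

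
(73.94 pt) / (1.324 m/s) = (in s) 0.0197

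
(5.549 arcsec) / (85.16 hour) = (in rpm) 8.38e-10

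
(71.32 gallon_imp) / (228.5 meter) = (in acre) 3.506e-07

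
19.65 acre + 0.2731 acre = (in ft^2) 8.679e+05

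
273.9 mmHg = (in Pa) 3.652e+04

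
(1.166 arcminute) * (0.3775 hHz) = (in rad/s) 0.0128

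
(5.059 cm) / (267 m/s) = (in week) 3.133e-10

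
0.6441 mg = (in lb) 1.42e-06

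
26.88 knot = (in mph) 30.93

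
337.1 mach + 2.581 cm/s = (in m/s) 1.148e+05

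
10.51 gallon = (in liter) 39.78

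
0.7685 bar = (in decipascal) 7.685e+05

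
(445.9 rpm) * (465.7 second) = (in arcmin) 7.476e+07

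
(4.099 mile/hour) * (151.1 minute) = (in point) 4.709e+07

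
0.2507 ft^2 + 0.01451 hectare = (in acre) 0.03586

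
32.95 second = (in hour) 0.009153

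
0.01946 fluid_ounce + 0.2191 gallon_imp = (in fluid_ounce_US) 33.7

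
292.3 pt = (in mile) 6.407e-05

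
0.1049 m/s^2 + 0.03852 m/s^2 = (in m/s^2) 0.1434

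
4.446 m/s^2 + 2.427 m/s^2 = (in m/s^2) 6.873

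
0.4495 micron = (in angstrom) 4495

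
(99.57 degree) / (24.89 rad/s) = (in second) 0.06982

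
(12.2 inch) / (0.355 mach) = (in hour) 7.121e-07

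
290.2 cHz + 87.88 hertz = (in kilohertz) 0.09078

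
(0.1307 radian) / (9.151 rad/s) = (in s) 0.01428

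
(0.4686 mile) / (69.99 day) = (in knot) 0.0002424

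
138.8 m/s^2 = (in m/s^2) 138.8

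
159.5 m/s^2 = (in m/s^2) 159.5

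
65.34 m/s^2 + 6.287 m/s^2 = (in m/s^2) 71.63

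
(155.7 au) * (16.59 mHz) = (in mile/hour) 8.644e+11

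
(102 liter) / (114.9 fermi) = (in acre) 2.194e+08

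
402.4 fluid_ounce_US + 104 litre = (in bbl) 0.729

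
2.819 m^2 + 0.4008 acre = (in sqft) 1.749e+04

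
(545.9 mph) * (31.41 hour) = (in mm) 2.759e+10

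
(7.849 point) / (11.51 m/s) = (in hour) 6.682e-08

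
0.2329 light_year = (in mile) 1.369e+12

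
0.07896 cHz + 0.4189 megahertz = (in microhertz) 4.189e+11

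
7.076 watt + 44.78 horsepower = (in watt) 3.34e+04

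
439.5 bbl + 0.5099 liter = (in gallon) 1.846e+04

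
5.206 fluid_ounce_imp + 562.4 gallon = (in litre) 2129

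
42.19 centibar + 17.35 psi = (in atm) 1.597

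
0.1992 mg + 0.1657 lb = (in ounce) 2.651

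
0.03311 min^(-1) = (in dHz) 0.005518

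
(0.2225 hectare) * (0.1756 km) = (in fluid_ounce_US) 1.321e+10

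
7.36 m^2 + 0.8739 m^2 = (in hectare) 0.0008234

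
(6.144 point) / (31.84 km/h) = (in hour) 6.807e-08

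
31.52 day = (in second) 2.723e+06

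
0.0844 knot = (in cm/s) 4.342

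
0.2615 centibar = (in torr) 1.961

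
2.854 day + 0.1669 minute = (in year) 0.007819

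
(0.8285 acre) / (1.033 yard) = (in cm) 3.55e+05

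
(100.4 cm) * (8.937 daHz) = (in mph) 200.7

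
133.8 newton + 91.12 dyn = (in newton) 133.8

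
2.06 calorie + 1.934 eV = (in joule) 8.619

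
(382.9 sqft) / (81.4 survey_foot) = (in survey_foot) 4.704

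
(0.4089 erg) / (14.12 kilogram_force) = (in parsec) 9.57e-27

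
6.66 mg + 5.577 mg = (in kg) 1.224e-05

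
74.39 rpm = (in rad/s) 7.79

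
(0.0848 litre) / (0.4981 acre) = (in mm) 4.207e-05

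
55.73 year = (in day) 2.034e+04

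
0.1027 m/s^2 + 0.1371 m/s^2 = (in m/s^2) 0.2398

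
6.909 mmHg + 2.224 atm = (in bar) 2.263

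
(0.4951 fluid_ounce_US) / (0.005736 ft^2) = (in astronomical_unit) 1.837e-13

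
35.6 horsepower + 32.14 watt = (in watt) 2.658e+04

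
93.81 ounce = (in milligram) 2.659e+06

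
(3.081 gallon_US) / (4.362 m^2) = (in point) 7.579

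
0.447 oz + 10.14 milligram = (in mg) 1.268e+04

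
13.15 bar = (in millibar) 1.315e+04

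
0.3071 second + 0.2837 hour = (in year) 3.24e-05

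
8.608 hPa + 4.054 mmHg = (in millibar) 14.01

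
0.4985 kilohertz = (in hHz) 4.985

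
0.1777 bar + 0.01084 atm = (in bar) 0.1887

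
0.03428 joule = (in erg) 3.428e+05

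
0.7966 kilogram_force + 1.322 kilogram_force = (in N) 20.78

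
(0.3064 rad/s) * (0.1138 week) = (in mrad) 2.109e+07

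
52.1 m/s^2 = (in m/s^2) 52.1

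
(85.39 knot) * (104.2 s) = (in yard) 5006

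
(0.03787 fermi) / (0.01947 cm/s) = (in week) 3.216e-19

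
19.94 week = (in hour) 3350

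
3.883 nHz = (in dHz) 3.883e-08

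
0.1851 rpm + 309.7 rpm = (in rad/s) 32.45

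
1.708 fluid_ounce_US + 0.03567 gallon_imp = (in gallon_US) 0.05618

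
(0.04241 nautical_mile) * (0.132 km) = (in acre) 2.562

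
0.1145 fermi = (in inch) 4.508e-15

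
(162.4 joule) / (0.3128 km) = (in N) 0.5192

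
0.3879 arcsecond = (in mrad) 0.001881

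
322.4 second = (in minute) 5.373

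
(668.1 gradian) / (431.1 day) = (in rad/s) 2.818e-07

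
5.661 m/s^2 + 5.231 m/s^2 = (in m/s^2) 10.89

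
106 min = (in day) 0.07361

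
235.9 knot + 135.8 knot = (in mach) 0.5616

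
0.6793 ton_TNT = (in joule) 2.842e+09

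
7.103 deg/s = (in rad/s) 0.124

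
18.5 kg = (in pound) 40.79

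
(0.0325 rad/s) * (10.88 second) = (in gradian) 22.51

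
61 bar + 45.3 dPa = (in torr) 4.575e+04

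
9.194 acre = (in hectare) 3.721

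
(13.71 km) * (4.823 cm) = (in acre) 0.1634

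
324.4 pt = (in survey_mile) 7.111e-05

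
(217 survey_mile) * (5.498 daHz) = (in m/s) 1.92e+07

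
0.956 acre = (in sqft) 4.164e+04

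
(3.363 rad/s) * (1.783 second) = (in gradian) 381.7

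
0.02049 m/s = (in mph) 0.04583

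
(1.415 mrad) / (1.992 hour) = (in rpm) 1.884e-06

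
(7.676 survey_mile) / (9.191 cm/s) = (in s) 1.344e+05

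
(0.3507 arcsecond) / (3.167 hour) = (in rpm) 1.424e-09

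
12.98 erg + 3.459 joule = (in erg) 3.459e+07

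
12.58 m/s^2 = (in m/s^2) 12.58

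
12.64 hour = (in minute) 758.4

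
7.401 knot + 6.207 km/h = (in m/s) 5.532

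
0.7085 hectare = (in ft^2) 7.626e+04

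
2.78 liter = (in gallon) 0.7344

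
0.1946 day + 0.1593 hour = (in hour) 4.83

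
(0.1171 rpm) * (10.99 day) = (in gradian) 7.413e+05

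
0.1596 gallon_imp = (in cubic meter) 0.0007256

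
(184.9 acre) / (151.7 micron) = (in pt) 1.398e+13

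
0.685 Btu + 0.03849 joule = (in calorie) 172.7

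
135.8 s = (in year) 4.306e-06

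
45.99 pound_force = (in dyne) 2.046e+07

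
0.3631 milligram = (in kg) 3.631e-07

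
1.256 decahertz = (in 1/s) 12.56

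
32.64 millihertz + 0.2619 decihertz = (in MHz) 5.883e-08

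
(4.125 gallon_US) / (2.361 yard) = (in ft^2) 0.07785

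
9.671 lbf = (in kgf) 4.387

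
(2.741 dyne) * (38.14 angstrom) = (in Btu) 9.909e-17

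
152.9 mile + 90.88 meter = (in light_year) 2.602e-11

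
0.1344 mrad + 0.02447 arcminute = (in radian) 0.0001415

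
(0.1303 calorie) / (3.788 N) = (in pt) 408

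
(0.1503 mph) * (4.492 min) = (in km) 0.01811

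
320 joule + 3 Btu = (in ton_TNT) 8.33e-07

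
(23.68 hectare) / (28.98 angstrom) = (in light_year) 0.008637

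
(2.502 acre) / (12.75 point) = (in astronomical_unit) 1.505e-05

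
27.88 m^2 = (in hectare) 0.002788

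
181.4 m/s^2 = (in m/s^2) 181.4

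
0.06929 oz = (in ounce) 0.06929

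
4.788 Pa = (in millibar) 0.04788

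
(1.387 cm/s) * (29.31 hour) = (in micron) 1.464e+09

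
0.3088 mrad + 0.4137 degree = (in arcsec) 1553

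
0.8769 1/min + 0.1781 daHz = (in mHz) 1796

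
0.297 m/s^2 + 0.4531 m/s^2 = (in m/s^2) 0.7501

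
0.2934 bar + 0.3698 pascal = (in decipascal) 2.934e+05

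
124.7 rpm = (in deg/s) 748.2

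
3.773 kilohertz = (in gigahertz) 3.773e-06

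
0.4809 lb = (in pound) 0.4809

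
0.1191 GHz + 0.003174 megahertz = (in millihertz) 1.191e+11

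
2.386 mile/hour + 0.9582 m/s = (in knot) 3.936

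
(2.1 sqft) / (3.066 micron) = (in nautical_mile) 34.36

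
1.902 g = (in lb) 0.004193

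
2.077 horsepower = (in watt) 1549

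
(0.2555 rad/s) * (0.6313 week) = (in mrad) 9.755e+07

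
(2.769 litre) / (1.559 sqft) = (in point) 54.19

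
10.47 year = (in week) 545.9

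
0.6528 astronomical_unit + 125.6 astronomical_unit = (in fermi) 1.889e+28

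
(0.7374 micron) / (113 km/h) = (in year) 7.449e-16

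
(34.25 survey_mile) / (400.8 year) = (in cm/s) 0.0004361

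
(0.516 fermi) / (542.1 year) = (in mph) 6.752e-26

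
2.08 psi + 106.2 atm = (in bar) 107.8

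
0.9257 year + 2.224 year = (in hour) 2.759e+04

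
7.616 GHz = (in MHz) 7616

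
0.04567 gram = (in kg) 4.567e-05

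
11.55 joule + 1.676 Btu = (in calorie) 425.4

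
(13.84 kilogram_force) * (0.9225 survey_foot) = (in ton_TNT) 9.121e-09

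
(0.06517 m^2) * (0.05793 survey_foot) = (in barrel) 0.007238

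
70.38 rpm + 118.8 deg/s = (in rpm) 90.18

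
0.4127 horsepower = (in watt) 307.8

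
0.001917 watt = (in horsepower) 2.571e-06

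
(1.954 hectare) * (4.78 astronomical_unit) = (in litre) 1.397e+19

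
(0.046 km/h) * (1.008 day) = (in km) 1.113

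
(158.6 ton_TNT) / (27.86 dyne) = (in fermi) 2.382e+30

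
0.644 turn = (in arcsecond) 8.346e+05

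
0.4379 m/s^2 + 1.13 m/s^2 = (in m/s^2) 1.568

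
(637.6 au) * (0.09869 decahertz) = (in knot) 1.83e+14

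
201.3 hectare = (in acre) 497.4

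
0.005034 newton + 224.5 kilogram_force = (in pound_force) 494.9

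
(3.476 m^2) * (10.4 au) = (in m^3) 5.408e+12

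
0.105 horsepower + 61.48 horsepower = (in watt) 4.592e+04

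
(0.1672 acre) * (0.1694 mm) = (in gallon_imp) 25.21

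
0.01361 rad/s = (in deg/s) 0.7798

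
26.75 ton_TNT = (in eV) 6.986e+29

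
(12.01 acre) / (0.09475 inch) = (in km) 2.02e+04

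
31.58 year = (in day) 1.153e+04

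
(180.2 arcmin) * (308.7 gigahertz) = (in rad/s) 1.618e+10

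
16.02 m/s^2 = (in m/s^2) 16.02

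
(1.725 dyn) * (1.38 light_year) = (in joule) 2.252e+11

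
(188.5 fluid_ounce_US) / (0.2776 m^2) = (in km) 2.008e-05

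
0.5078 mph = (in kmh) 0.8172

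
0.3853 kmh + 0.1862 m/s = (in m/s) 0.2932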